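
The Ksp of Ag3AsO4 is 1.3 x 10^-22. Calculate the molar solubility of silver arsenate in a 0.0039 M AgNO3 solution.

Ag3AsO4(s) <=> 3 Ag^+(aq) + AsO4^3-(aq)
Ksp = [Ag^+]^3[AsO4^3-]
If s mol/L dissolves here, [Ag^+] = 0.0039 + 3s ≈ 0.0039, [AsO4^3-] = s (since Ag^+ from AgNO3 dominates).
Ksp ≈ (0.0039)^3 × s
s = 2.2 × 10^-15 M
Check: 3s = 6.6 × 10^-15 ≪ 0.0039, so the approximation is valid.

s ≈ 2.2 × 10^-15 M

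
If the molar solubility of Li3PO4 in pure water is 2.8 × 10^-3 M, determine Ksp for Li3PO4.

1.7 × 10^-9

Li3PO4(s) ⇌ 3 Li^+(aq) + PO4^3-(aq)
Let s = molar solubility. Then [Li^+] = 3s and [PO4^3-] = s.
Ksp = [Li^+]^3[PO4^3-]
So Ksp = (3s)^3 × s = 27s^4
With s = 2.8 × 10^-3: Ksp = 1.7 x 10^-9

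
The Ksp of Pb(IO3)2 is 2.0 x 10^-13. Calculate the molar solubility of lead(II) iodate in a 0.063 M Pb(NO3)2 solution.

s ≈ 8.9e-7 M

Pb(IO3)2(s) ⇌ Pb^2+(aq) + 2 IO3^-(aq)
Ksp = [Pb^2+][IO3^-]^2
Let s be the molar solubility in this solution. [Pb^2+] = 0.063 + s ≈ 0.063, [IO3^-] = 2s (common-ion effect: Pb^2+ is already 0.063 M).
Ksp ≈ 0.063 × (2s)^2
s = 8.9 × 10^-7 M
Check: s = 8.9 × 10^-7 ≪ 0.063, so the approximation is valid.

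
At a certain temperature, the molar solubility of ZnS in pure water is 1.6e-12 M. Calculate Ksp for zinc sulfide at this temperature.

Ksp ≈ 2.6 x 10^-24

ZnS(s) ⇌ Zn^2+ + S^2-
Let s = molar solubility. Then [Zn^2+] = s and [S^2-] = s.
Ksp = [Zn^2+][S^2-]
Ksp = s × s = s^2
Ksp = (1.6 × 10^-12)^2 = 2.6 × 10^-24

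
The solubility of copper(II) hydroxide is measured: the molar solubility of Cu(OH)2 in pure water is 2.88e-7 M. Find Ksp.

Ksp = 9.56 × 10^-20

Cu(OH)2(s) <=> Cu^2+(aq) + 2 OH^-(aq)
For each mole of Cu(OH)2 that dissolves: [Cu^2+] = s, [OH^-] = 2s.
Ksp = [Cu^2+][OH^-]^2
So Ksp = s × (2s)^2 = 4s^3
Ksp = 4 × (2.88 × 10^-7)^3 = 9.56 x 10^-20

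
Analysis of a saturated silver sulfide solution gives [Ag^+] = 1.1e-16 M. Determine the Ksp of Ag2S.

Ag2S(s) ⇌ 2 Ag^+(aq) + S^2-(aq)
Stoichiometry gives [S^2-] = (1/2)[Ag^+] = 5.50 × 10^-17 M.
Ksp = [Ag^+]^2[S^2-]
Ksp = (1.1 x 10^-16)^2 × 5.50 x 10^-17 = 6.7 x 10^-49

Ksp = 6.7 × 10^-49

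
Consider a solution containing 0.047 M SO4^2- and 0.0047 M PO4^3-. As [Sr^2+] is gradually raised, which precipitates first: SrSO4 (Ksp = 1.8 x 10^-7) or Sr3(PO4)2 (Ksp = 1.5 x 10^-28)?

Each salt begins to precipitate when Q = Ksp, i.e. when [Sr^2+] reaches its threshold.
For SrSO4: 1.8 x 10^-7 = 0.047 × [Sr^2+]  ⇒  [Sr^2+] = 3.8 × 10^-6 M.
For Sr3(PO4)2: 1.5 x 10^-28 = (0.0047)^2 × [Sr^2+]^3  ⇒  [Sr^2+] = 1.9 × 10^-8 M.
The salt with the lower threshold [Sr^2+] precipitates first: Sr3(PO4)2.

Sr3(PO4)2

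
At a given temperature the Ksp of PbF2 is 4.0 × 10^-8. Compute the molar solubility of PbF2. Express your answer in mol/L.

PbF2(s) <=> Pb^2+(aq) + 2 F^-(aq)
Ksp = [Pb^2+][F^-]^2
Let s = molar solubility. Then [Pb^2+] = s and [F^-] = 2s.
So Ksp = s × (2s)^2 = 4s^3
Solving, s = (4.0 × 10^-8/4)^(1/3) = 2.2 x 10^-3 M

2.2e-3 M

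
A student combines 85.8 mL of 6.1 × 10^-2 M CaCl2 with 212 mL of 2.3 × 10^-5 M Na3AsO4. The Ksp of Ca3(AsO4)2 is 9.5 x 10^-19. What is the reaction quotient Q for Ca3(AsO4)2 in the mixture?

Total volume = 85.8 + 212 = 297.8 mL.
[Ca^2+] = 6.1 x 10^-2 × (85.8/297.8) = 1.76 x 10^-2 M
[AsO4^3-] = 2.3 x 10^-5 × (212/297.8) = 1.64 × 10^-5 M
Ca3(AsO4)2(s) ⇌ 3 Ca^2+ + 2 AsO4^3-, so Q = [Ca^2+]^3[AsO4^3-]^2
Q = (1.76 × 10^-2)^3(1.64 × 10^-5)^2 = 1.5 × 10^-15
Q > Ksp, so Ca3(AsO4)2 will precipitate.

1.5 × 10^-15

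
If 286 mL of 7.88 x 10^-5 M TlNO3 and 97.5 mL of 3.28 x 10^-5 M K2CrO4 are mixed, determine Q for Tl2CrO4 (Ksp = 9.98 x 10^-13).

2.88 × 10^-14

Total volume = 286 + 97.5 = 383.5 mL.
[Tl^+] = 7.88 × 10^-5 × (286/383.5) = 5.877 x 10^-5 M
[CrO4^2-] = 3.28 x 10^-5 × (97.5/383.5) = 8.339 x 10^-6 M
Tl2CrO4(s) ⇌ 2 Tl^+(aq) + CrO4^2-(aq), so Q = [Tl^+]^2[CrO4^2-]
Q = (5.877 x 10^-5)^2(8.339 x 10^-6) = 2.88 × 10^-14
Q < Ksp, so no precipitate of Tl2CrO4 forms.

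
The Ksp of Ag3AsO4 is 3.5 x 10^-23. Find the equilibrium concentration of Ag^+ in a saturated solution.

[Ag^+] ≈ 3.2 x 10^-6 M

Ag3AsO4(s) ⇌ 3 Ag^+(aq) + AsO4^3-(aq)
Ksp = [Ag^+]^3[AsO4^3-]
For each mole of Ag3AsO4 that dissolves: [Ag^+] = 3s, [AsO4^3-] = s.
So Ksp = (3s)^3 × s = 27s^4
s = (3.5 x 10^-23 / 27)^(1/4) = 1.07 x 10^-6 M
[Ag^+] = 3s = 3.2 × 10^-6 M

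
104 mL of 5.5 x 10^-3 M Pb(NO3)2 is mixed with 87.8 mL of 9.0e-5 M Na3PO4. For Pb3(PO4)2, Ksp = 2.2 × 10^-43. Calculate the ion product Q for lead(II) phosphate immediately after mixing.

Q = 4.5e-17

Total volume = 104 + 87.8 = 191.8 mL.
[Pb^2+] = 5.5 x 10^-3 × (104/191.8) = 2.98 × 10^-3 M
[PO4^3-] = 9.0 × 10^-5 × (87.8/191.8) = 4.12 x 10^-5 M
Pb3(PO4)2(s) <=> 3 Pb^2+ + 2 PO4^3-, so Q = [Pb^2+]^3[PO4^3-]^2
Q = (2.98 × 10^-3)^3(4.12 × 10^-5)^2 = 4.5 × 10^-17
Q > Ksp, so Pb3(PO4)2 will precipitate.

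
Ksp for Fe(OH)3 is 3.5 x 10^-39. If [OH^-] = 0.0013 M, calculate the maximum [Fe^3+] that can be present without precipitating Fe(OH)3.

Fe(OH)3(s) ⇌ Fe^3+ + 3 OH^-
Ksp = [Fe^3+][OH^-]^3
Precipitation begins when Q = Ksp. With [OH^-] = 0.0013 M:
3.5 x 10^-39 = (0.0013)^3 × [Fe^3+]
[Fe^3+] = (3.5 x 10^-39 / 2.20 × 10^-9) = 1.6 × 10^-30 M

[Fe^3+] ≈ 1.6 x 10^-30 M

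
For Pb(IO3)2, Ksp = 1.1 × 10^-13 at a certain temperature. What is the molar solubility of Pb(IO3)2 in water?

Pb(IO3)2(s) <=> Pb^2+ + 2 IO3^-
Ksp = [Pb^2+][IO3^-]^2
If s mol/L of Pb(IO3)2 dissolves, [Pb^2+] = s and [IO3^-] = 2s.
So Ksp = s × (2s)^2 = 4s^3
s^3 = 1.1 × 10^-13 / 4, so s = 3.0 x 10^-5 M

3.0e-5 M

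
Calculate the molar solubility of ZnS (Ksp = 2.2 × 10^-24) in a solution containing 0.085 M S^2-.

s = 2.6e-23 M

ZnS(s) ⇌ Zn^2+(aq) + S^2-(aq)
Ksp = [Zn^2+][S^2-]
Let s be the molar solubility in this solution. [Zn^2+] = s, [S^2-] = 0.085 + s ≈ 0.085 (Ksp is small, so little additional dissolves).
Ksp ≈ s × 0.085
s = 2.6 × 10^-23 M
Check: s = 2.6 × 10^-23 ≪ 0.085, so the approximation is valid.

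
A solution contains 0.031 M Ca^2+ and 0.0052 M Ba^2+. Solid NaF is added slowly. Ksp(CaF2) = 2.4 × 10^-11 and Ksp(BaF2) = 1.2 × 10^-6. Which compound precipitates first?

Each salt begins to precipitate when Q = Ksp, i.e. when [F^-] reaches its threshold.
For CaF2: 2.4 × 10^-11 = 0.031 × [F^-]^2  ⇒  [F^-] = 2.8 × 10^-5 M.
For BaF2: 1.2 × 10^-6 = 0.0052 × [F^-]^2  ⇒  [F^-] = 1.5 × 10^-2 M.
The salt with the lower threshold [F^-] precipitates first: CaF2.

CaF2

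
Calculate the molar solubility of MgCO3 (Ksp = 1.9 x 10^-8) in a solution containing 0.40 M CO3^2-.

MgCO3(s) <=> Mg^2+(aq) + CO3^2-(aq)
Ksp = [Mg^2+][CO3^2-]
Let s be the molar solubility in this solution. [Mg^2+] = s, [CO3^2-] = 0.40 + s ≈ 0.40 (Ksp is small, so little additional dissolves).
Ksp ≈ s × 0.40
s = 4.8 x 10^-8 M
Check: s = 4.8 × 10^-8 ≪ 0.40, so the approximation is valid.

4.8 × 10^-8 M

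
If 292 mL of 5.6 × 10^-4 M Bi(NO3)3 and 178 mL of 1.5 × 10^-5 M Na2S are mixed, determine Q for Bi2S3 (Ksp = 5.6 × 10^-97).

Total volume = 292 + 178 = 470 mL.
[Bi^3+] = 5.6 x 10^-4 × (292/470) = 3.48 × 10^-4 M
[S^2-] = 1.5 × 10^-5 × (178/470) = 5.68 × 10^-6 M
Bi2S3(s) ⇌ 2 Bi^3+(aq) + 3 S^2-(aq), so Q = [Bi^3+]^2[S^2-]^3
Q = (3.48 x 10^-4)^2(5.68 x 10^-6)^3 = 2.2 × 10^-23
Q > Ksp, so Bi2S3 will precipitate.

2.2e-23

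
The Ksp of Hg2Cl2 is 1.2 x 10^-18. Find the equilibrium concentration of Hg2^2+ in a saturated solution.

6.7 × 10^-7 M

Hg2Cl2(s) <=> Hg2^2+(aq) + 2 Cl^-(aq)
Ksp = [Hg2^2+][Cl^-]^2
For each mole of Hg2Cl2 that dissolves: [Hg2^2+] = s, [Cl^-] = 2s.
Ksp = s(2s)^2 = 4s^3
s = (1.2 x 10^-18 / 4)^(1/3) = 6.69 × 10^-7 M
[Hg2^2+] = s = 6.7 x 10^-7 M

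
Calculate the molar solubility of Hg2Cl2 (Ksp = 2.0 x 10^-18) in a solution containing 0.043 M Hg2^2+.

s = 3.4 x 10^-9 M

Hg2Cl2(s) ⇌ Hg2^2+ + 2 Cl^-
Ksp = [Hg2^2+][Cl^-]^2
If s mol/L dissolves here, [Hg2^2+] = 0.043 + s ≈ 0.043, [Cl^-] = 2s (Ksp is small, so little additional dissolves).
Ksp ≈ 0.043 × (2s)^2
s = 3.4 × 10^-9 M
Check: s = 3.4 × 10^-9 ≪ 0.043, so the approximation is valid.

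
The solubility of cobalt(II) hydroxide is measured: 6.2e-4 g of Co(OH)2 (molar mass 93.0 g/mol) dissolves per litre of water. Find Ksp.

Molar solubility s = (6.2 × 10^-4 g/L) / (93.0 g/mol) = 6.67 x 10^-6 M.
Co(OH)2(s) <=> Co^2+ + 2 OH^-
For each mole of Co(OH)2 that dissolves: [Co^2+] = s, [OH^-] = 2s.
Ksp = [Co^2+][OH^-]^2
Substituting: Ksp = s(2s)^2 = 4s^3
With s = 6.67 x 10^-6: Ksp = 1.2 × 10^-15

Ksp ≈ 1.2 × 10^-15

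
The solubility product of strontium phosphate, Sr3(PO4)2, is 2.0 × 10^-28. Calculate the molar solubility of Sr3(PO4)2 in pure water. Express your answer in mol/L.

s ≈ 1.1 × 10^-6 M

Sr3(PO4)2(s) <=> 3 Sr^2+ + 2 PO4^3-
Ksp = [Sr^2+]^3[PO4^3-]^2
For each mole of Sr3(PO4)2 that dissolves: [Sr^2+] = 3s, [PO4^3-] = 2s.
So Ksp = (3s)^3 × (2s)^2 = 108s^5
s = (2.0 × 10^-28 / 108)^(1/5) = 1.1 × 10^-6 M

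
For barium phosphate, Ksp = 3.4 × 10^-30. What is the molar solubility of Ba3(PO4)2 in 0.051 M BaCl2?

Ba3(PO4)2(s) ⇌ 3 Ba^2+ + 2 PO4^3-
Ksp = [Ba^2+]^3[PO4^3-]^2
Let s = moles of Ba3(PO4)2 that dissolve per litre. [Ba^2+] = 0.051 + 3s ≈ 0.051, [PO4^3-] = 2s (since Ba^2+ from BaCl2 dominates).
Ksp ≈ (0.051)^3 × (2s)^2
s = 8.0 × 10^-14 M
Check: 3s = 2.4 × 10^-13 ≪ 0.051, so the approximation is valid.

s ≈ 8.0 × 10^-14 M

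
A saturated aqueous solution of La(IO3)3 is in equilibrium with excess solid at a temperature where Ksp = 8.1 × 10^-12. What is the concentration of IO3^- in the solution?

La(IO3)3(s) <=> La^3+(aq) + 3 IO3^-(aq)
Ksp = [La^3+][IO3^-]^3
Let s = molar solubility. Then [La^3+] = s and [IO3^-] = 3s.
Ksp = s(3s)^3 = 27s^4
s = (8.1 × 10^-12 / 27)^(1/4) = 7.40 × 10^-4 M
[IO3^-] = 3s = 2.2 × 10^-3 M

2.2 x 10^-3 M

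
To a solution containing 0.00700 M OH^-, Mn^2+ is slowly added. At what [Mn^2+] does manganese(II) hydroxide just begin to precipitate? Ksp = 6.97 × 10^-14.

Mn(OH)2(s) ⇌ Mn^2+ + 2 OH^-
Ksp = [Mn^2+][OH^-]^2
Precipitation begins when Q = Ksp. With [OH^-] = 0.00700 M:
6.97 × 10^-14 = (0.00700)^2 × [Mn^2+]
[Mn^2+] = (6.97 × 10^-14 / 4.900 × 10^-5) = 1.42 x 10^-9 M

[Mn^2+] ≈ 1.42 × 10^-9 M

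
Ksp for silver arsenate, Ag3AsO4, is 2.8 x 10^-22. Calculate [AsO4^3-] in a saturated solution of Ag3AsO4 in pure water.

[AsO4^3-] = 1.8 x 10^-6 M

Ag3AsO4(s) <=> 3 Ag^+(aq) + AsO4^3-(aq)
Ksp = [Ag^+]^3[AsO4^3-]
For each mole of Ag3AsO4 that dissolves: [Ag^+] = 3s, [AsO4^3-] = s.
Ksp = (3s)^3s = 27s^4
s^4 = 2.8 x 10^-22 / 27, so s = 1.79 x 10^-6 M
[AsO4^3-] = s = 1.8 x 10^-6 M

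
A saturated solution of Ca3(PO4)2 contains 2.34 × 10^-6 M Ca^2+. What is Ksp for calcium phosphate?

Ca3(PO4)2(s) ⇌ 3 Ca^2+(aq) + 2 PO4^3-(aq)
Stoichiometry gives [PO4^3-] = (2/3)[Ca^2+] = 1.560 × 10^-6 M.
Ksp = [Ca^2+]^3[PO4^3-]^2
Ksp = (2.34 × 10^-6)^3 × (1.560 x 10^-6)^2 = 3.12 x 10^-29

Ksp = 3.12e-29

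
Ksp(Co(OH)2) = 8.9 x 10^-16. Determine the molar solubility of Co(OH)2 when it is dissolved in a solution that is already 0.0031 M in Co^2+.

Co(OH)2(s) ⇌ Co^2+(aq) + 2 OH^-(aq)
Ksp = [Co^2+][OH^-]^2
Let s be the molar solubility in this solution. [Co^2+] = 0.0031 + s ≈ 0.0031, [OH^-] = 2s (Ksp is small, so little additional dissolves).
Ksp ≈ 0.0031 × (2s)^2
s = 2.7 × 10^-7 M
Check: s = 2.7 × 10^-7 ≪ 0.0031, so the approximation is valid.

s ≈ 2.7 × 10^-7 M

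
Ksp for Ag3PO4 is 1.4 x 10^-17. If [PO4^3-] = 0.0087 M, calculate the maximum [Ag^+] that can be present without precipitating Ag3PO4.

Ag3PO4(s) <=> 3 Ag^+ + PO4^3-
Ksp = [Ag^+]^3[PO4^3-]
Precipitation begins when Q = Ksp. With [PO4^3-] = 0.0087 M:
1.4 x 10^-17 = (0.0087) × [Ag^+]^3
[Ag^+] = (1.4 x 10^-17 / 8.7 x 10^-3)^(1/3) = 1.2 x 10^-5 M

1.2 × 10^-5 M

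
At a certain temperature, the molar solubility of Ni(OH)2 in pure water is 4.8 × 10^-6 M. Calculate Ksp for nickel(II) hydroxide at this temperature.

Ni(OH)2(s) ⇌ Ni^2+ + 2 OH^-
With molar solubility s: [Ni^2+] = s, [OH^-] = 2s.
Ksp = [Ni^2+][OH^-]^2
Ksp = s(2s)^2 = 4s^3
Ksp = 4 × (4.8 x 10^-6)^3 = 4.4 x 10^-16

Ksp = 4.4e-16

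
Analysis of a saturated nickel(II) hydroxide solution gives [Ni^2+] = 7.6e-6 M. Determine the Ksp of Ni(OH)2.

1.8 × 10^-15

Ni(OH)2(s) <=> Ni^2+(aq) + 2 OH^-(aq)
Stoichiometry gives [OH^-] = (2/1)[Ni^2+] = 1.52 x 10^-5 M.
Ksp = [Ni^2+][OH^-]^2
Ksp = 7.6 × 10^-6 × (1.52 × 10^-5)^2 = 1.8 × 10^-15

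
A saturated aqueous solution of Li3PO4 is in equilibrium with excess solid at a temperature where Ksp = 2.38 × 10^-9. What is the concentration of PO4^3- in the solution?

Li3PO4(s) ⇌ 3 Li^+(aq) + PO4^3-(aq)
Ksp = [Li^+]^3[PO4^3-]
With molar solubility s: [Li^+] = 3s, [PO4^3-] = s.
Ksp = (3s)^3s = 27s^4
s^4 = 2.38 × 10^-9 / 27, so s = 3.064 x 10^-3 M
[PO4^3-] = s = 3.06 x 10^-3 M

3.06 × 10^-3 M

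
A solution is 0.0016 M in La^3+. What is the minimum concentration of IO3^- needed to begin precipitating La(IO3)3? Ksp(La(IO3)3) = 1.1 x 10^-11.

La(IO3)3(s) ⇌ La^3+ + 3 IO3^-
Ksp = [La^3+][IO3^-]^3
Precipitation begins when Q = Ksp. With [La^3+] = 0.0016 M:
1.1 x 10^-11 = (0.0016) × [IO3^-]^3
[IO3^-] = (1.1 x 10^-11 / 1.6 × 10^-3)^(1/3) = 1.9 × 10^-3 M

[IO3^-] = 1.9 × 10^-3 M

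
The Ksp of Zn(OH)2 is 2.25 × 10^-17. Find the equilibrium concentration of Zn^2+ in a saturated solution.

1.78 x 10^-6 M

Zn(OH)2(s) ⇌ Zn^2+ + 2 OH^-
Ksp = [Zn^2+][OH^-]^2
For each mole of Zn(OH)2 that dissolves: [Zn^2+] = s, [OH^-] = 2s.
Substituting: Ksp = s(2s)^2 = 4s^3
Solving, s = (2.25 × 10^-17/4)^(1/3) = 1.778 × 10^-6 M
[Zn^2+] = s = 1.78 × 10^-6 M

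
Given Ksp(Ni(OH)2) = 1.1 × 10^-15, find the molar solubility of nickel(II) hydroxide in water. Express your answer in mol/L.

s ≈ 6.5 × 10^-6 M

Ni(OH)2(s) ⇌ Ni^2+(aq) + 2 OH^-(aq)
Ksp = [Ni^2+][OH^-]^2
Let s = molar solubility. Then [Ni^2+] = s and [OH^-] = 2s.
Substituting: Ksp = s(2s)^2 = 4s^3
Solving, s = (1.1 × 10^-15/4)^(1/3) = 6.5 x 10^-6 M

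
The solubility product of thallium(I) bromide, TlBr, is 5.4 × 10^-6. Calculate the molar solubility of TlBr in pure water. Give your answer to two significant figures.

TlBr(s) ⇌ Tl^+(aq) + Br^-(aq)
Ksp = [Tl^+][Br^-]
For each mole of TlBr that dissolves: [Tl^+] = s, [Br^-] = s.
Ksp = s × s = s^2
s = √(5.4 × 10^-6) = 2.3 × 10^-3 M

s ≈ 2.3e-3 M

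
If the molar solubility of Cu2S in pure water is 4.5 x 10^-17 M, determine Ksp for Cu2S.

3.6 × 10^-49

Cu2S(s) <=> 2 Cu^+ + S^2-
For each mole of Cu2S that dissolves: [Cu^+] = 2s, [S^2-] = s.
Ksp = [Cu^+]^2[S^2-]
Substituting: Ksp = (2s)^2s = 4s^3
With s = 4.5 × 10^-17: Ksp = 3.6 × 10^-49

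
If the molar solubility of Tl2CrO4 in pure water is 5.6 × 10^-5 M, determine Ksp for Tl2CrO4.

Tl2CrO4(s) <=> 2 Tl^+(aq) + CrO4^2-(aq)
With molar solubility s: [Tl^+] = 2s, [CrO4^2-] = s.
Ksp = [Tl^+]^2[CrO4^2-]
So Ksp = (2s)^2 × s = 4s^3
With s = 5.6 x 10^-5: Ksp = 7.0 × 10^-13

Ksp ≈ 7.0e-13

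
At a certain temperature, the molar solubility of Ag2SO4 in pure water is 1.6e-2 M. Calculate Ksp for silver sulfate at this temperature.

1.6 × 10^-5

Ag2SO4(s) ⇌ 2 Ag^+ + SO4^2-
If s mol/L of Ag2SO4 dissolves, [Ag^+] = 2s and [SO4^2-] = s.
Ksp = [Ag^+]^2[SO4^2-]
Substituting: Ksp = (2s)^2s = 4s^3
Ksp = 4 × (1.6 × 10^-2)^3 = 1.6 × 10^-5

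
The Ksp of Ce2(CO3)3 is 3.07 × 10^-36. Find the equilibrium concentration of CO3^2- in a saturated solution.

[CO3^2-] ≈ 9.29e-8 M

Ce2(CO3)3(s) ⇌ 2 Ce^3+(aq) + 3 CO3^2-(aq)
Ksp = [Ce^3+]^2[CO3^2-]^3
For each mole of Ce2(CO3)3 that dissolves: [Ce^3+] = 2s, [CO3^2-] = 3s.
So Ksp = (2s)^2 × (3s)^3 = 108s^5
s^5 = 3.07 × 10^-36 / 108, so s = 3.096 x 10^-8 M
[CO3^2-] = 3s = 9.29 x 10^-8 M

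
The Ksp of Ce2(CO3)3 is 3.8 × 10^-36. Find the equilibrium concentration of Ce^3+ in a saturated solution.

6.5 × 10^-8 M

Ce2(CO3)3(s) ⇌ 2 Ce^3+ + 3 CO3^2-
Ksp = [Ce^3+]^2[CO3^2-]^3
Let s = molar solubility. Then [Ce^3+] = 2s and [CO3^2-] = 3s.
Substituting: Ksp = (2s)^2(3s)^3 = 108s^5
Solving, s = (3.8 × 10^-36/108)^(1/5) = 3.23 x 10^-8 M
[Ce^3+] = 2s = 6.5 × 10^-8 M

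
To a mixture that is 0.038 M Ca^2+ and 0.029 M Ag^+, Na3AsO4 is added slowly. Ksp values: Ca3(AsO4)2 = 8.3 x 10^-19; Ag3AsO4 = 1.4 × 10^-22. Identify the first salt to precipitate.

Ag3AsO4

Each salt begins to precipitate when Q = Ksp, i.e. when [AsO4^3-] reaches its threshold.
For Ca3(AsO4)2: 8.3 x 10^-19 = (0.038)^3 × [AsO4^3-]^2  ⇒  [AsO4^3-] = 1.2 × 10^-7 M.
For Ag3AsO4: 1.4 × 10^-22 = (0.029)^3 × [AsO4^3-]  ⇒  [AsO4^3-] = 5.7 × 10^-18 M.
The salt with the lower threshold [AsO4^3-] precipitates first: Ag3AsO4.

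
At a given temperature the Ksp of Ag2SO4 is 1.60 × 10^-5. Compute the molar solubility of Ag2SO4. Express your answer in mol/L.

s = 1.59 × 10^-2 M

Ag2SO4(s) ⇌ 2 Ag^+(aq) + SO4^2-(aq)
Ksp = [Ag^+]^2[SO4^2-]
With molar solubility s: [Ag^+] = 2s, [SO4^2-] = s.
So Ksp = (2s)^2 × s = 4s^3
Solving, s = (1.60 × 10^-5/4)^(1/3) = 1.59 × 10^-2 M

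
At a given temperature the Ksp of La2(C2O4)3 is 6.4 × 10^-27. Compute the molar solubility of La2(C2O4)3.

s = 2.3e-6 M

La2(C2O4)3(s) ⇌ 2 La^3+ + 3 C2O4^2-
Ksp = [La^3+]^2[C2O4^2-]^3
For each mole of La2(C2O4)3 that dissolves: [La^3+] = 2s, [C2O4^2-] = 3s.
Substituting: Ksp = (2s)^2(3s)^3 = 108s^5
s^5 = 6.4 × 10^-27 / 108, so s = 2.3 × 10^-6 M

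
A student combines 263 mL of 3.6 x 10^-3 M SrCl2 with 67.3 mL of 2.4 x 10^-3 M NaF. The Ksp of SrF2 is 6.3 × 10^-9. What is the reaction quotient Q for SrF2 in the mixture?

Q = 6.9 × 10^-10

Total volume = 263 + 67.3 = 330.3 mL.
[Sr^2+] = 3.6 × 10^-3 × (263/330.3) = 2.87 × 10^-3 M
[F^-] = 2.4 x 10^-3 × (67.3/330.3) = 4.89 × 10^-4 M
SrF2(s) ⇌ Sr^2+ + 2 F^-, so Q = [Sr^2+][F^-]^2
Q = (2.87 × 10^-3)(4.89 × 10^-4)^2 = 6.9 × 10^-10
Q < Ksp, so no precipitate of SrF2 forms.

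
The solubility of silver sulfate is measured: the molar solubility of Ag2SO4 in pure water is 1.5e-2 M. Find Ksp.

Ag2SO4(s) ⇌ 2 Ag^+(aq) + SO4^2-(aq)
Let s = molar solubility. Then [Ag^+] = 2s and [SO4^2-] = s.
Ksp = [Ag^+]^2[SO4^2-]
So Ksp = (2s)^2 × s = 4s^3
Ksp = 4 × (1.5 × 10^-2)^3 = 1.4 × 10^-5

Ksp ≈ 1.4 × 10^-5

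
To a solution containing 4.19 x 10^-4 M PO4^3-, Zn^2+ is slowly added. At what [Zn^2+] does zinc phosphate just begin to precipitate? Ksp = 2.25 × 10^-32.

Zn3(PO4)2(s) ⇌ 3 Zn^2+(aq) + 2 PO4^3-(aq)
Ksp = [Zn^2+]^3[PO4^3-]^2
Precipitation begins when Q = Ksp. With [PO4^3-] = 4.19 x 10^-4 M:
2.25 × 10^-32 = (4.19 x 10^-4)^2 × [Zn^2+]^3
[Zn^2+] = (2.25 × 10^-32 / 1.756 x 10^-7)^(1/3) = 5.04 x 10^-9 M

[Zn^2+] = 5.04e-9 M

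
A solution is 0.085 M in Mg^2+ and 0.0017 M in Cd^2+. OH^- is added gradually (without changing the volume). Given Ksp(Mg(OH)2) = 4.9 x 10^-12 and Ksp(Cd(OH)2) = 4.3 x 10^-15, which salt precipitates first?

Cd(OH)2

Precipitation of each salt starts when its ion product equals its Ksp.
For Mg(OH)2: 4.9 x 10^-12 = 0.085 × [OH^-]^2  ⇒  [OH^-] = 7.6 × 10^-6 M.
For Cd(OH)2: 4.3 x 10^-15 = 0.0017 × [OH^-]^2  ⇒  [OH^-] = 1.6 × 10^-6 M.
The salt with the lower threshold [OH^-] precipitates first: Cd(OH)2.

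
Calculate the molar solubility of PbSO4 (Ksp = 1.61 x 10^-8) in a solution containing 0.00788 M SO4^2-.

s = 2.04e-6 M

PbSO4(s) ⇌ Pb^2+(aq) + SO4^2-(aq)
Ksp = [Pb^2+][SO4^2-]
Let s be the molar solubility in this solution. [Pb^2+] = s, [SO4^2-] = 0.00788 + s ≈ 0.00788 (common-ion effect: SO4^2- is already 0.00788 M).
Ksp ≈ s × 0.00788
s = 2.04 × 10^-6 M
Check: s = 2.0 x 10^-6 ≪ 0.00788, so the approximation is valid.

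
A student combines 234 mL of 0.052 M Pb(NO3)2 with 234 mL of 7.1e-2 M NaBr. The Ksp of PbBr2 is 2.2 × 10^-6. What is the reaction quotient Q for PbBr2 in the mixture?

Total volume = 234 + 234 = 468 mL.
[Pb^2+] = 5.2 x 10^-2 × (234/468) = 2.60 × 10^-2 M
[Br^-] = 7.1 × 10^-2 × (234/468) = 3.55 × 10^-2 M
PbBr2(s) <=> Pb^2+(aq) + 2 Br^-(aq), so Q = [Pb^2+][Br^-]^2
Q = (2.60 x 10^-2)(3.55 × 10^-2)^2 = 3.3 × 10^-5
Q > Ksp, so PbBr2 will precipitate.

Q ≈ 3.3 × 10^-5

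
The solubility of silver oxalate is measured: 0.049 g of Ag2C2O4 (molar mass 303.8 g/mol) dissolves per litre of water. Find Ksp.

Molar solubility s = (4.9 × 10^-2 g/L) / (303.8 g/mol) = 1.61 x 10^-4 M.
Ag2C2O4(s) ⇌ 2 Ag^+ + C2O4^2-
Let s = molar solubility. Then [Ag^+] = 2s and [C2O4^2-] = s.
Ksp = [Ag^+]^2[C2O4^2-]
So Ksp = (2s)^2 × s = 4s^3
With s = 1.61 x 10^-4: Ksp = 1.7 x 10^-11

1.7 x 10^-11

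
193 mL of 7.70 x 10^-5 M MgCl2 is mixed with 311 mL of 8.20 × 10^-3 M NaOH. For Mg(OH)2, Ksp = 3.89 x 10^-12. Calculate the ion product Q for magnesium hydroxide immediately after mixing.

Q = 7.55e-10

Total volume = 193 + 311 = 504 mL.
[Mg^2+] = 7.70 x 10^-5 × (193/504) = 2.949 × 10^-5 M
[OH^-] = 8.20 x 10^-3 × (311/504) = 5.060 x 10^-3 M
Mg(OH)2(s) ⇌ Mg^2+(aq) + 2 OH^-(aq), so Q = [Mg^2+][OH^-]^2
Q = (2.949 × 10^-5)(5.060 × 10^-3)^2 = 7.55 × 10^-10
Q > Ksp, so Mg(OH)2 will precipitate.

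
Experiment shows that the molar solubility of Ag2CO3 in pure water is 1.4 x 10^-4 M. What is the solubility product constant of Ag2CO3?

Ag2CO3(s) <=> 2 Ag^+ + CO3^2-
If s mol/L of Ag2CO3 dissolves, [Ag^+] = 2s and [CO3^2-] = s.
Ksp = [Ag^+]^2[CO3^2-]
Substituting: Ksp = (2s)^2s = 4s^3
With s = 1.4 × 10^-4: Ksp = 1.1 × 10^-11

Ksp = 1.1e-11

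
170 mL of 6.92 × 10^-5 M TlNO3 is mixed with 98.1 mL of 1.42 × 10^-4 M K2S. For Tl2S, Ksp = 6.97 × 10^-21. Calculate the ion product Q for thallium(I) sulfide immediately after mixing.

Total volume = 170 + 98.1 = 268.1 mL.
[Tl^+] = 6.92 × 10^-5 × (170/268.1) = 4.388 x 10^-5 M
[S^2-] = 1.42 x 10^-4 × (98.1/268.1) = 5.196 × 10^-5 M
Tl2S(s) ⇌ 2 Tl^+(aq) + S^2-(aq), so Q = [Tl^+]^2[S^2-]
Q = (4.388 × 10^-5)^2(5.196 × 10^-5) = 1.00 × 10^-13
Q > Ksp, so Tl2S will precipitate.

1.00 x 10^-13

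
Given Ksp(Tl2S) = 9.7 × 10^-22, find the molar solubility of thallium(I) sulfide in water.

Tl2S(s) <=> 2 Tl^+ + S^2-
Ksp = [Tl^+]^2[S^2-]
If s mol/L of Tl2S dissolves, [Tl^+] = 2s and [S^2-] = s.
So Ksp = (2s)^2 × s = 4s^3
s^3 = 9.7 × 10^-22 / 4, so s = 6.2 x 10^-8 M

6.2 x 10^-8 M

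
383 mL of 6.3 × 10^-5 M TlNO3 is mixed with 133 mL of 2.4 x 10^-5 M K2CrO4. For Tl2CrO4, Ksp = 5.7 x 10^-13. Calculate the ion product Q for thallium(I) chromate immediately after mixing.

Total volume = 383 + 133 = 516 mL.
[Tl^+] = 6.3 × 10^-5 × (383/516) = 4.68 × 10^-5 M
[CrO4^2-] = 2.4 × 10^-5 × (133/516) = 6.19 × 10^-6 M
Tl2CrO4(s) ⇌ 2 Tl^+ + CrO4^2-, so Q = [Tl^+]^2[CrO4^2-]
Q = (4.68 × 10^-5)^2(6.19 × 10^-6) = 1.4 × 10^-14
Q < Ksp, so no precipitate of Tl2CrO4 forms.

Q = 1.4 × 10^-14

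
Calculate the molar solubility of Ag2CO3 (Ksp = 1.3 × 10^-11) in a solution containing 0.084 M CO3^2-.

s ≈ 6.2 × 10^-6 M

Ag2CO3(s) <=> 2 Ag^+(aq) + CO3^2-(aq)
Ksp = [Ag^+]^2[CO3^2-]
Let s be the molar solubility in this solution. [Ag^+] = 2s, [CO3^2-] = 0.084 + s ≈ 0.084 (since the CO3^2- already present dominates).
Ksp ≈ (2s)^2 × 0.084
s = 6.2 × 10^-6 M
Check: s = 6.2 × 10^-6 ≪ 0.084, so the approximation is valid.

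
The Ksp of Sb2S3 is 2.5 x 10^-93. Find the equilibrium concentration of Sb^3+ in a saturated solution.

Sb2S3(s) ⇌ 2 Sb^3+(aq) + 3 S^2-(aq)
Ksp = [Sb^3+]^2[S^2-]^3
If s mol/L of Sb2S3 dissolves, [Sb^3+] = 2s and [S^2-] = 3s.
Ksp = (2s)^2(3s)^3 = 108s^5
s = (2.5 x 10^-93 / 108)^(1/5) = 1.18 × 10^-19 M
[Sb^3+] = 2s = 2.4 × 10^-19 M

[Sb^3+] = 2.4 × 10^-19 M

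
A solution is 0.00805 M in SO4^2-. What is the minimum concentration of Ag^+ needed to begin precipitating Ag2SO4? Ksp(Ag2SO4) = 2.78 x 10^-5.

[Ag^+] ≈ 5.88 × 10^-2 M

Ag2SO4(s) ⇌ 2 Ag^+(aq) + SO4^2-(aq)
Ksp = [Ag^+]^2[SO4^2-]
Precipitation begins when Q = Ksp. With [SO4^2-] = 0.00805 M:
2.78 x 10^-5 = (0.00805) × [Ag^+]^2
[Ag^+] = (2.78 x 10^-5 / 8.05 × 10^-3)^(1/2) = 5.88 × 10^-2 M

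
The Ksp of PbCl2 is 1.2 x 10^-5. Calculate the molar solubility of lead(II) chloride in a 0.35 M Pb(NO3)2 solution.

PbCl2(s) ⇌ Pb^2+ + 2 Cl^-
Ksp = [Pb^2+][Cl^-]^2
Let s = moles of PbCl2 that dissolve per litre. [Pb^2+] = 0.35 + s ≈ 0.35, [Cl^-] = 2s (common-ion effect: Pb^2+ is already 0.35 M).
Ksp ≈ 0.35 × (2s)^2
s = 2.9 × 10^-3 M
Check: s = 2.9 × 10^-3 ≪ 0.35, so the approximation is valid.

s = 2.9 x 10^-3 M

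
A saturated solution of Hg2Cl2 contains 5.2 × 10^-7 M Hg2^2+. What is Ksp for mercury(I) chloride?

Ksp = 5.6 x 10^-19

Hg2Cl2(s) <=> Hg2^2+ + 2 Cl^-
Stoichiometry gives [Cl^-] = (2/1)[Hg2^2+] = 1.04 × 10^-6 M.
Ksp = [Hg2^2+][Cl^-]^2
Ksp = 5.2 × 10^-7 × (1.04 × 10^-6)^2 = 5.6 × 10^-19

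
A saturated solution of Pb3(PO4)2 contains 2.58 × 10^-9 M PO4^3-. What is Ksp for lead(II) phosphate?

Pb3(PO4)2(s) ⇌ 3 Pb^2+(aq) + 2 PO4^3-(aq)
Stoichiometry gives [Pb^2+] = (3/2)[PO4^3-] = 3.870 × 10^-9 M.
Ksp = [Pb^2+]^3[PO4^3-]^2
Ksp = (3.870 × 10^-9)^3 × (2.58 × 10^-9)^2 = 3.86 × 10^-43

Ksp = 3.86 x 10^-43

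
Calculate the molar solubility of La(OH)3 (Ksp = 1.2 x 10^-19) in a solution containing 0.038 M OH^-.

2.2e-15 M

La(OH)3(s) ⇌ La^3+ + 3 OH^-
Ksp = [La^3+][OH^-]^3
Let s = moles of La(OH)3 that dissolve per litre. [La^3+] = s, [OH^-] = 0.038 + 3s ≈ 0.038 (Ksp is small, so little additional dissolves).
Ksp ≈ s × (0.038)^3
s = 2.2 × 10^-15 M
Check: 3s = 6.6 x 10^-15 ≪ 0.038, so the approximation is valid.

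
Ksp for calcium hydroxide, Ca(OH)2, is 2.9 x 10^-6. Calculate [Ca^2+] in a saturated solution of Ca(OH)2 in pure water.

9.0e-3 M

Ca(OH)2(s) ⇌ Ca^2+(aq) + 2 OH^-(aq)
Ksp = [Ca^2+][OH^-]^2
For each mole of Ca(OH)2 that dissolves: [Ca^2+] = s, [OH^-] = 2s.
Ksp = s(2s)^2 = 4s^3
s^3 = 2.9 x 10^-6 / 4, so s = 8.98 × 10^-3 M
[Ca^2+] = s = 9.0 × 10^-3 M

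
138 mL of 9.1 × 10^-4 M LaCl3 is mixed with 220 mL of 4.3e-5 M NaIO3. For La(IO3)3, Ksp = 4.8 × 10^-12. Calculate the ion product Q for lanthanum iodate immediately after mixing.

Total volume = 138 + 220 = 358 mL.
[La^3+] = 9.1 x 10^-4 × (138/358) = 3.51 x 10^-4 M
[IO3^-] = 4.3 × 10^-5 × (220/358) = 2.64 × 10^-5 M
La(IO3)3(s) ⇌ La^3+(aq) + 3 IO3^-(aq), so Q = [La^3+][IO3^-]^3
Q = (3.51 × 10^-4)(2.64 × 10^-5)^3 = 6.5 x 10^-18
Q < Ksp, so no precipitate of La(IO3)3 forms.

Q ≈ 6.5 x 10^-18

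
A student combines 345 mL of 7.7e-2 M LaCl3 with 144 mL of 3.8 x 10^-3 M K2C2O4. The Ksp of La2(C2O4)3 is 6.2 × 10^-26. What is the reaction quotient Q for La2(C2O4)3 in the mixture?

Q ≈ 4.1 × 10^-12

Total volume = 345 + 144 = 489 mL.
[La^3+] = 7.7 x 10^-2 × (345/489) = 5.43 x 10^-2 M
[C2O4^2-] = 3.8 × 10^-3 × (144/489) = 1.12 × 10^-3 M
La2(C2O4)3(s) ⇌ 2 La^3+(aq) + 3 C2O4^2-(aq), so Q = [La^3+]^2[C2O4^2-]^3
Q = (5.43 × 10^-2)^2(1.12 x 10^-3)^3 = 4.1 x 10^-12
Q > Ksp, so La2(C2O4)3 will precipitate.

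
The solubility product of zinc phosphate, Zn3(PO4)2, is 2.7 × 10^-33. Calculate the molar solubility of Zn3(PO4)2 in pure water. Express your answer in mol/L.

s ≈ 1.2e-7 M

Zn3(PO4)2(s) <=> 3 Zn^2+ + 2 PO4^3-
Ksp = [Zn^2+]^3[PO4^3-]^2
Let s = molar solubility. Then [Zn^2+] = 3s and [PO4^3-] = 2s.
So Ksp = (3s)^3 × (2s)^2 = 108s^5
s^5 = 2.7 × 10^-33 / 108, so s = 1.2 × 10^-7 M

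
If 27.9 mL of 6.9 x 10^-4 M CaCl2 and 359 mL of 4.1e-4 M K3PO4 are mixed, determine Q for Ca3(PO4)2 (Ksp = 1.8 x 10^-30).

Q ≈ 1.8e-20

Total volume = 27.9 + 359 = 386.9 mL.
[Ca^2+] = 6.9 × 10^-4 × (27.9/386.9) = 4.98 x 10^-5 M
[PO4^3-] = 4.1 × 10^-4 × (359/386.9) = 3.80 x 10^-4 M
Ca3(PO4)2(s) ⇌ 3 Ca^2+(aq) + 2 PO4^3-(aq), so Q = [Ca^2+]^3[PO4^3-]^2
Q = (4.98 × 10^-5)^3(3.80 x 10^-4)^2 = 1.8 × 10^-20
Q > Ksp, so Ca3(PO4)2 will precipitate.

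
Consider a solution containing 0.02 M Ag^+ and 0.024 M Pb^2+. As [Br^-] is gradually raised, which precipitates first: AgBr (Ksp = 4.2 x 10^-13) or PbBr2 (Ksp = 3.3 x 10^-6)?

Precipitation of each salt starts when its ion product equals its Ksp.
For AgBr: 4.2 x 10^-13 = 0.02 × [Br^-]  ⇒  [Br^-] = 2.1 × 10^-11 M.
For PbBr2: 3.3 x 10^-6 = 0.024 × [Br^-]^2  ⇒  [Br^-] = 1.2 × 10^-2 M.
The salt with the lower threshold [Br^-] precipitates first: AgBr.

AgBr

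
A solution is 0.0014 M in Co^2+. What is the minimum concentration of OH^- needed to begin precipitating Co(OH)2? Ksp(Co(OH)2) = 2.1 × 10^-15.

[OH^-] ≈ 1.2e-6 M

Co(OH)2(s) ⇌ Co^2+ + 2 OH^-
Ksp = [Co^2+][OH^-]^2
Precipitation begins when Q = Ksp. With [Co^2+] = 0.0014 M:
2.1 × 10^-15 = (0.0014) × [OH^-]^2
[OH^-] = (2.1 × 10^-15 / 1.4 x 10^-3)^(1/2) = 1.2 × 10^-6 M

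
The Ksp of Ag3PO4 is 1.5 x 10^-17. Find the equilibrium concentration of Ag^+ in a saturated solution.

Ag3PO4(s) ⇌ 3 Ag^+ + PO4^3-
Ksp = [Ag^+]^3[PO4^3-]
For each mole of Ag3PO4 that dissolves: [Ag^+] = 3s, [PO4^3-] = s.
So Ksp = (3s)^3 × s = 27s^4
s^4 = 1.5 x 10^-17 / 27, so s = 2.73 x 10^-5 M
[Ag^+] = 3s = 8.2 × 10^-5 M

8.2 x 10^-5 M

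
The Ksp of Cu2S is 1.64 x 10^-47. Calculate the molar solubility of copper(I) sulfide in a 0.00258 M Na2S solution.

Cu2S(s) ⇌ 2 Cu^+ + S^2-
Ksp = [Cu^+]^2[S^2-]
If s mol/L dissolves here, [Cu^+] = 2s, [S^2-] = 0.00258 + s ≈ 0.00258 (since S^2- from Na2S dominates).
Ksp ≈ (2s)^2 × 0.00258
s = 3.99 × 10^-23 M
Check: s = 4.0 x 10^-23 ≪ 0.00258, so the approximation is valid.

s ≈ 3.99 x 10^-23 M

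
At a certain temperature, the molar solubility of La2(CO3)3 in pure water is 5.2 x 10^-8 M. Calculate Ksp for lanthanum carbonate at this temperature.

La2(CO3)3(s) <=> 2 La^3+(aq) + 3 CO3^2-(aq)
With molar solubility s: [La^3+] = 2s, [CO3^2-] = 3s.
Ksp = [La^3+]^2[CO3^2-]^3
Substituting: Ksp = (2s)^2(3s)^3 = 108s^5
With s = 5.2 × 10^-8: Ksp = 4.1 x 10^-35

Ksp ≈ 4.1 × 10^-35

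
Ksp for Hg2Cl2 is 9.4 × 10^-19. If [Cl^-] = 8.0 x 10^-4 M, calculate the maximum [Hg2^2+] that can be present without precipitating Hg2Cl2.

Hg2Cl2(s) ⇌ Hg2^2+ + 2 Cl^-
Ksp = [Hg2^2+][Cl^-]^2
Precipitation begins when Q = Ksp. With [Cl^-] = 8.0 x 10^-4 M:
9.4 × 10^-19 = (8.0 x 10^-4)^2 × [Hg2^2+]
[Hg2^2+] = (9.4 × 10^-19 / 6.40 × 10^-7) = 1.5 × 10^-12 M

1.5 × 10^-12 M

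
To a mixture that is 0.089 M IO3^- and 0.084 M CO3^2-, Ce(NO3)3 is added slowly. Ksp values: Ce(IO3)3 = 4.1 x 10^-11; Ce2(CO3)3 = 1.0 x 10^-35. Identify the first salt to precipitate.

Ce2(CO3)3

Precipitation of each salt starts when its ion product equals its Ksp.
For Ce(IO3)3: 4.1 x 10^-11 = (0.089)^3 × [Ce^3+]  ⇒  [Ce^3+] = 5.8 × 10^-8 M.
For Ce2(CO3)3: 1.0 x 10^-35 = (0.084)^3 × [Ce^3+]^2  ⇒  [Ce^3+] = 1.3 × 10^-16 M.
The salt with the lower threshold [Ce^3+] precipitates first: Ce2(CO3)3.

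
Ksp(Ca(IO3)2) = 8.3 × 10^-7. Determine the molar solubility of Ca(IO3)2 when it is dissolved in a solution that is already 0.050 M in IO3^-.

s ≈ 3.3 × 10^-4 M

Ca(IO3)2(s) <=> Ca^2+(aq) + 2 IO3^-(aq)
Ksp = [Ca^2+][IO3^-]^2
If s mol/L dissolves here, [Ca^2+] = s, [IO3^-] = 0.050 + 2s ≈ 0.050 (Ksp is small, so little additional dissolves).
Ksp ≈ s × (0.050)^2
s = 3.3 x 10^-4 M
Check: 2s = 6.6 × 10^-4 ≪ 0.050, so the approximation is valid.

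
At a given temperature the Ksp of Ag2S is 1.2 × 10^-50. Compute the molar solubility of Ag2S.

Ag2S(s) <=> 2 Ag^+ + S^2-
Ksp = [Ag^+]^2[S^2-]
Let s = molar solubility. Then [Ag^+] = 2s and [S^2-] = s.
Substituting: Ksp = (2s)^2s = 4s^3
s = (1.2 × 10^-50 / 4)^(1/3) = 1.4 × 10^-17 M

s ≈ 1.4 x 10^-17 M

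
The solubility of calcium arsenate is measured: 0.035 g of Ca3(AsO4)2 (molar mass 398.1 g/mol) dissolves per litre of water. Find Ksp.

Ksp = 5.7 × 10^-19

Molar solubility s = (3.5 × 10^-2 g/L) / (398.1 g/mol) = 8.79 × 10^-5 M.
Ca3(AsO4)2(s) ⇌ 3 Ca^2+(aq) + 2 AsO4^3-(aq)
Let s = molar solubility. Then [Ca^2+] = 3s and [AsO4^3-] = 2s.
Ksp = [Ca^2+]^3[AsO4^3-]^2
So Ksp = (3s)^3 × (2s)^2 = 108s^5
With s = 8.79 × 10^-5: Ksp = 5.7 × 10^-19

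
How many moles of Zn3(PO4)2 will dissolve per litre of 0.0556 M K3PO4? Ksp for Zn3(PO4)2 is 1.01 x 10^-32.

4.95 x 10^-11 M

Zn3(PO4)2(s) <=> 3 Zn^2+ + 2 PO4^3-
Ksp = [Zn^2+]^3[PO4^3-]^2
Let s = moles of Zn3(PO4)2 that dissolve per litre. [Zn^2+] = 3s, [PO4^3-] = 0.0556 + 2s ≈ 0.0556 (common-ion effect: PO4^3- is already 0.0556 M).
Ksp ≈ (3s)^3 × (0.0556)^2
s = 4.95 × 10^-11 M
Check: 2s = 9.9 × 10^-11 ≪ 0.0556, so the approximation is valid.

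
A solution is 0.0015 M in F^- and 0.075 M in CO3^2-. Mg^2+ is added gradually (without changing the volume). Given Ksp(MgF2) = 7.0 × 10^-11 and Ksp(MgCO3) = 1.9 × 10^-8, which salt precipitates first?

Each salt begins to precipitate when Q = Ksp, i.e. when [Mg^2+] reaches its threshold.
For MgF2: 7.0 × 10^-11 = (0.0015)^2 × [Mg^2+]  ⇒  [Mg^2+] = 3.1 × 10^-5 M.
For MgCO3: 1.9 × 10^-8 = 0.075 × [Mg^2+]  ⇒  [Mg^2+] = 2.5 × 10^-7 M.
The salt with the lower threshold [Mg^2+] precipitates first: MgCO3.

MgCO3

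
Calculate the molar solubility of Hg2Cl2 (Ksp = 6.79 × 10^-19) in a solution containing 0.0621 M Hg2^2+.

Hg2Cl2(s) ⇌ Hg2^2+(aq) + 2 Cl^-(aq)
Ksp = [Hg2^2+][Cl^-]^2
Let s = moles of Hg2Cl2 that dissolve per litre. [Hg2^2+] = 0.0621 + s ≈ 0.0621, [Cl^-] = 2s (since the Hg2^2+ already present dominates).
Ksp ≈ 0.0621 × (2s)^2
s = 1.65 x 10^-9 M
Check: s = 1.7 x 10^-9 ≪ 0.0621, so the approximation is valid.

s = 1.65 × 10^-9 M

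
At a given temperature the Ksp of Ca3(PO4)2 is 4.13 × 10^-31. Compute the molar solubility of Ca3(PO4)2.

3.28e-7 M

Ca3(PO4)2(s) ⇌ 3 Ca^2+ + 2 PO4^3-
Ksp = [Ca^2+]^3[PO4^3-]^2
If s mol/L of Ca3(PO4)2 dissolves, [Ca^2+] = 3s and [PO4^3-] = 2s.
Ksp = (3s)^3(2s)^2 = 108s^5
Solving, s = (4.13 × 10^-31/108)^(1/5) = 3.28 x 10^-7 M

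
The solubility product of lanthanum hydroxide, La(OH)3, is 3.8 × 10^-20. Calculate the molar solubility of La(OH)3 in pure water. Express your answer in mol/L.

s = 6.1e-6 M

La(OH)3(s) ⇌ La^3+ + 3 OH^-
Ksp = [La^3+][OH^-]^3
If s mol/L of La(OH)3 dissolves, [La^3+] = s and [OH^-] = 3s.
So Ksp = s × (3s)^3 = 27s^4
s = (3.8 × 10^-20 / 27)^(1/4) = 6.1 × 10^-6 M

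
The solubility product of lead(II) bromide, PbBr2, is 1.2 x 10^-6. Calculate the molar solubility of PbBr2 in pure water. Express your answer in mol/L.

PbBr2(s) <=> Pb^2+(aq) + 2 Br^-(aq)
Ksp = [Pb^2+][Br^-]^2
Let s = molar solubility. Then [Pb^2+] = s and [Br^-] = 2s.
Ksp = s(2s)^2 = 4s^3
s^3 = 1.2 x 10^-6 / 4, so s = 6.7 × 10^-3 M

s ≈ 6.7e-3 M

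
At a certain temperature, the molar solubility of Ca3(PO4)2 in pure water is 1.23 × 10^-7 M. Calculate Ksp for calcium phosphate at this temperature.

Ca3(PO4)2(s) ⇌ 3 Ca^2+ + 2 PO4^3-
If s mol/L of Ca3(PO4)2 dissolves, [Ca^2+] = 3s and [PO4^3-] = 2s.
Ksp = [Ca^2+]^3[PO4^3-]^2
Ksp = (3s)^3(2s)^2 = 108s^5
Ksp = 108 × (1.23 x 10^-7)^5 = 3.04 × 10^-33

Ksp = 3.04 x 10^-33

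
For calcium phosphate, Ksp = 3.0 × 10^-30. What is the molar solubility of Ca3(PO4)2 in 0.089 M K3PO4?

Ca3(PO4)2(s) ⇌ 3 Ca^2+(aq) + 2 PO4^3-(aq)
Ksp = [Ca^2+]^3[PO4^3-]^2
Let s be the molar solubility in this solution. [Ca^2+] = 3s, [PO4^3-] = 0.089 + 2s ≈ 0.089 (common-ion effect: PO4^3- is already 0.089 M).
Ksp ≈ (3s)^3 × (0.089)^2
s = 2.4 × 10^-10 M
Check: 2s = 4.8 × 10^-10 ≪ 0.089, so the approximation is valid.

s ≈ 2.4 x 10^-10 M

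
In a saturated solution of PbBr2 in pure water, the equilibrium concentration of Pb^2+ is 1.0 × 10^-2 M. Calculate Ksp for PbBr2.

PbBr2(s) <=> Pb^2+ + 2 Br^-
Stoichiometry gives [Br^-] = (2/1)[Pb^2+] = 2.00 x 10^-2 M.
Ksp = [Pb^2+][Br^-]^2
Ksp = 1.0 x 10^-2 × (2.00 x 10^-2)^2 = 4.0 x 10^-6

Ksp ≈ 4.0 x 10^-6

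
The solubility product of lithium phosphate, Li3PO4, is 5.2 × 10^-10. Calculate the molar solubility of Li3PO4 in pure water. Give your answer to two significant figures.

Li3PO4(s) <=> 3 Li^+(aq) + PO4^3-(aq)
Ksp = [Li^+]^3[PO4^3-]
With molar solubility s: [Li^+] = 3s, [PO4^3-] = s.
So Ksp = (3s)^3 × s = 27s^4
Solving, s = (5.2 × 10^-10/27)^(1/4) = 2.1 × 10^-3 M

s = 2.1 × 10^-3 M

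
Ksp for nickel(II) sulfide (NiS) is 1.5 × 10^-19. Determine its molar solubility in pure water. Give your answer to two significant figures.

NiS(s) ⇌ Ni^2+ + S^2-
Ksp = [Ni^2+][S^2-]
If s mol/L of NiS dissolves, [Ni^2+] = s and [S^2-] = s.
Ksp = (s)(s) = s^2
s = (1.5 × 10^-19)^(1/2) = 3.9 × 10^-10 M

3.9 × 10^-10 M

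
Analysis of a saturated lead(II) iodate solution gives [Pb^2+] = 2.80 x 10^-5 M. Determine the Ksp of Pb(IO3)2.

Ksp ≈ 8.78e-14

Pb(IO3)2(s) ⇌ Pb^2+ + 2 IO3^-
Stoichiometry gives [IO3^-] = (2/1)[Pb^2+] = 5.600 × 10^-5 M.
Ksp = [Pb^2+][IO3^-]^2
Ksp = 2.80 x 10^-5 × (5.600 × 10^-5)^2 = 8.78 × 10^-14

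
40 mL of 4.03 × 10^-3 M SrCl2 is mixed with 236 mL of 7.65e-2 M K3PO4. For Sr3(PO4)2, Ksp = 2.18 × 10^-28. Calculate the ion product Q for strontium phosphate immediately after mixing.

Q ≈ 8.53 × 10^-13

Total volume = 40 + 236 = 276 mL.
[Sr^2+] = 4.03 × 10^-3 × (40/276) = 5.841 x 10^-4 M
[PO4^3-] = 7.65 × 10^-2 × (236/276) = 6.541 × 10^-2 M
Sr3(PO4)2(s) ⇌ 3 Sr^2+(aq) + 2 PO4^3-(aq), so Q = [Sr^2+]^3[PO4^3-]^2
Q = (5.841 × 10^-4)^3(6.541 x 10^-2)^2 = 8.53 × 10^-13
Q > Ksp, so Sr3(PO4)2 will precipitate.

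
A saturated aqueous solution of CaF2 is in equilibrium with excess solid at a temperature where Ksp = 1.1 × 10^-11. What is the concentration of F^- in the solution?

CaF2(s) <=> Ca^2+(aq) + 2 F^-(aq)
Ksp = [Ca^2+][F^-]^2
For each mole of CaF2 that dissolves: [Ca^2+] = s, [F^-] = 2s.
So Ksp = s × (2s)^2 = 4s^3
Solving, s = (1.1 × 10^-11/4)^(1/3) = 1.40 × 10^-4 M
[F^-] = 2s = 2.8 × 10^-4 M

2.8 x 10^-4 M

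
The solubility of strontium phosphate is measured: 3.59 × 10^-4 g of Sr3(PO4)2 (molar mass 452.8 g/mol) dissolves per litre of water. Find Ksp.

Ksp = 3.38 x 10^-29

Molar solubility s = (3.59 × 10^-4 g/L) / (452.8 g/mol) = 7.928 × 10^-7 M.
Sr3(PO4)2(s) ⇌ 3 Sr^2+ + 2 PO4^3-
With molar solubility s: [Sr^2+] = 3s, [PO4^3-] = 2s.
Ksp = [Sr^2+]^3[PO4^3-]^2
So Ksp = (3s)^3 × (2s)^2 = 108s^5
Ksp = 108 × (7.928 × 10^-7)^5 = 3.38 × 10^-29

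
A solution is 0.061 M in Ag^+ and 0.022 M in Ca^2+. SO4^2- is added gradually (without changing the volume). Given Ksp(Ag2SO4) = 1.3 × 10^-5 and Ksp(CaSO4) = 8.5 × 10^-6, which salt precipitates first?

CaSO4

Precipitation of each salt starts when its ion product equals its Ksp.
For Ag2SO4: 1.3 × 10^-5 = (0.061)^2 × [SO4^2-]  ⇒  [SO4^2-] = 3.5 x 10^-3 M.
For CaSO4: 8.5 × 10^-6 = 0.022 × [SO4^2-]  ⇒  [SO4^2-] = 3.9 × 10^-4 M.
The salt with the lower threshold [SO4^2-] precipitates first: CaSO4.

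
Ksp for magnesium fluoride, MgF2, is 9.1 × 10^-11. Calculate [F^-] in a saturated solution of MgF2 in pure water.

MgF2(s) ⇌ Mg^2+ + 2 F^-
Ksp = [Mg^2+][F^-]^2
Let s = molar solubility. Then [Mg^2+] = s and [F^-] = 2s.
So Ksp = s × (2s)^2 = 4s^3
s = (9.1 × 10^-11 / 4)^(1/3) = 2.83 x 10^-4 M
[F^-] = 2s = 5.7 x 10^-4 M

5.7e-4 M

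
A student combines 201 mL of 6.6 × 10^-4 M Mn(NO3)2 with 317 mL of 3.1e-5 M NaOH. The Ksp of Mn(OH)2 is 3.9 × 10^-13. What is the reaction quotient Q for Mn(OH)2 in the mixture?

Total volume = 201 + 317 = 518 mL.
[Mn^2+] = 6.6 × 10^-4 × (201/518) = 2.56 x 10^-4 M
[OH^-] = 3.1 × 10^-5 × (317/518) = 1.90 × 10^-5 M
Mn(OH)2(s) ⇌ Mn^2+(aq) + 2 OH^-(aq), so Q = [Mn^2+][OH^-]^2
Q = (2.56 × 10^-4)(1.90 × 10^-5)^2 = 9.2 × 10^-14
Q < Ksp, so no precipitate of Mn(OH)2 forms.

Q = 9.2 × 10^-14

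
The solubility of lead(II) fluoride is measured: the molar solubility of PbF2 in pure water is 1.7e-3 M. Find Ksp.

PbF2(s) ⇌ Pb^2+ + 2 F^-
If s mol/L of PbF2 dissolves, [Pb^2+] = s and [F^-] = 2s.
Ksp = [Pb^2+][F^-]^2
Ksp = s(2s)^2 = 4s^3
Ksp = 4 × (1.7 × 10^-3)^3 = 2.0 × 10^-8

2.0 x 10^-8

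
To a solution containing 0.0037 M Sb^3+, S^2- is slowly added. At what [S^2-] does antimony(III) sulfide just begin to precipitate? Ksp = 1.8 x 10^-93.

[S^2-] ≈ 5.1 × 10^-30 M

Sb2S3(s) ⇌ 2 Sb^3+(aq) + 3 S^2-(aq)
Ksp = [Sb^3+]^2[S^2-]^3
Precipitation begins when Q = Ksp. With [Sb^3+] = 0.0037 M:
1.8 x 10^-93 = (0.0037)^2 × [S^2-]^3
[S^2-] = (1.8 x 10^-93 / 1.37 × 10^-5)^(1/3) = 5.1 x 10^-30 M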